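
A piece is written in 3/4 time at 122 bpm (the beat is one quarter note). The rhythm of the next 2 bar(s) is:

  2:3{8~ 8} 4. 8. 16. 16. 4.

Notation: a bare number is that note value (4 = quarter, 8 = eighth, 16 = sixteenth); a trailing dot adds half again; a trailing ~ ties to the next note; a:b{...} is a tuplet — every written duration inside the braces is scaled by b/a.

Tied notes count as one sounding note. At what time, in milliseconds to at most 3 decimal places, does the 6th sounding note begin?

note 6 onset = 9/2b = 2213.115ms

1. 0.0ms @ 0 + 737.705ms (3/2)
2. 737.705ms @ 3/2 + 737.705ms (3/2)
3. 1475.41ms @ 3 + 368.852ms (3/4)
4. 1844.262ms @ 15/4 + 184.426ms (3/8)
5. 2028.689ms @ 33/8 + 184.426ms (3/8)
6. 2213.115ms @ 9/2 + 737.705ms (3/2)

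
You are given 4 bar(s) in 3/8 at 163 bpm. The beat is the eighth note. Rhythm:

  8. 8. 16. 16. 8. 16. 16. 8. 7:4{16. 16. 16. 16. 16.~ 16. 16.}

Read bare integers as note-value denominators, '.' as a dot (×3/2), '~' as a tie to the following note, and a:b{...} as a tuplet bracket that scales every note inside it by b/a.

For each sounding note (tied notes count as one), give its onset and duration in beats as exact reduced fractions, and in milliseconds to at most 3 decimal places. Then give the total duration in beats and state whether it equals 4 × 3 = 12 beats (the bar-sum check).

1) 0.0ms=0b +552.147ms=3/2b
2) 552.147ms=3/2b +552.147ms=3/2b
3) 1104.294ms=3b +276.074ms=3/4b
4) 1380.368ms=15/4b +276.074ms=3/4b
5) 1656.442ms=9/2b +552.147ms=3/2b
6) 2208.589ms=6b +276.074ms=3/4b
7) 2484.663ms=27/4b +276.074ms=3/4b
8) 2760.736ms=15/2b +552.147ms=3/2b
9) 3312.883ms=9b +157.756ms=3/7b
10) 3470.64ms=66/7b +157.756ms=3/7b
11) 3628.396ms=69/7b +157.756ms=3/7b
12) 3786.152ms=72/7b +157.756ms=3/7b
13) 3943.909ms=75/7b +315.513ms=6/7b
14) 4259.422ms=81/7b +157.756ms=3/7b
Σ=12b of 12 (163bpm 3/8) — PASS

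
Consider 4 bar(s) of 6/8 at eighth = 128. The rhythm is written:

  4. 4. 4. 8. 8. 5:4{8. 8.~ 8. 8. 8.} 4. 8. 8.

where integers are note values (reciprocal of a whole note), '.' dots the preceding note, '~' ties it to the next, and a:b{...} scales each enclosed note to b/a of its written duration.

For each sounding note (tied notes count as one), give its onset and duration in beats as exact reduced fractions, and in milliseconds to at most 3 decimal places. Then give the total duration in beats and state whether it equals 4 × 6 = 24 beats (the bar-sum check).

1) 0.0ms=0b +1406.25ms=3b
2) 1406.25ms=3b +1406.25ms=3b
3) 2812.5ms=6b +1406.25ms=3b
4) 4218.75ms=9b +703.125ms=3/2b
5) 4921.875ms=21/2b +703.125ms=3/2b
6) 5625.0ms=12b +562.5ms=6/5b
7) 6187.5ms=66/5b +1125.0ms=12/5b
8) 7312.5ms=78/5b +562.5ms=6/5b
9) 7875.0ms=84/5b +562.5ms=6/5b
10) 8437.5ms=18b +1406.25ms=3b
11) 9843.75ms=21b +703.125ms=3/2b
12) 10546.875ms=45/2b +703.125ms=3/2b
Σ=24b of 24 (128bpm 6/8) — PASS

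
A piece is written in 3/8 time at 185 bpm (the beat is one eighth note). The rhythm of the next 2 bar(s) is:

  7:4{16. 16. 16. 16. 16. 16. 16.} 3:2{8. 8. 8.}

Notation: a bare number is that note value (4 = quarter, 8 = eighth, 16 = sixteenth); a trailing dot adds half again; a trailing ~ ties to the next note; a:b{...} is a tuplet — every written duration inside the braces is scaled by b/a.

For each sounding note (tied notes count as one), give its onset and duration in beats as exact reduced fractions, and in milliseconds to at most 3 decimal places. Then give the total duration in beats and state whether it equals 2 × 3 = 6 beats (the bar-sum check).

1) 0.0ms=0b +138.996ms=3/7b
2) 138.996ms=3/7b +138.996ms=3/7b
3) 277.992ms=6/7b +138.996ms=3/7b
4) 416.988ms=9/7b +138.996ms=3/7b
5) 555.985ms=12/7b +138.996ms=3/7b
6) 694.981ms=15/7b +138.996ms=3/7b
7) 833.977ms=18/7b +138.996ms=3/7b
8) 972.973ms=3b +324.324ms=1b
9) 1297.297ms=4b +324.324ms=1b
10) 1621.622ms=5b +324.324ms=1b
Σ=6b of 6 (185bpm 3/8) — PASS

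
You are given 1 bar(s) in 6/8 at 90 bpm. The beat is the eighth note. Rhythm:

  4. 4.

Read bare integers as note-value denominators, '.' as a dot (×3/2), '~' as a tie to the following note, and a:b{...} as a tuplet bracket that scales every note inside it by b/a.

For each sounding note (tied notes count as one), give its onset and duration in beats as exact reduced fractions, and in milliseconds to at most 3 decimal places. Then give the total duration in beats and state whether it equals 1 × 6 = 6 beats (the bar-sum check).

1) 0.0ms=0b +2000.0ms=3b
2) 2000.0ms=3b +2000.0ms=3b
Σ=6b of 6 (90bpm 6/8) — PASS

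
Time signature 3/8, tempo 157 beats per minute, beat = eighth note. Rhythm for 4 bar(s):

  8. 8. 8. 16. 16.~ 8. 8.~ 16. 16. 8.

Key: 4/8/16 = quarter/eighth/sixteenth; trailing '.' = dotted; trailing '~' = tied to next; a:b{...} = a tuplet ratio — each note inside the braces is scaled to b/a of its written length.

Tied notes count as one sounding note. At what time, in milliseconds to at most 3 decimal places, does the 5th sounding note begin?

note 5 onset = 21/4b = 2006.369ms

1. 0.0ms @ 0 + 573.248ms (3/2)
2. 573.248ms @ 3/2 + 573.248ms (3/2)
3. 1146.497ms @ 3 + 573.248ms (3/2)
4. 1719.745ms @ 9/2 + 286.624ms (3/4)
5. 2006.369ms @ 21/4 + 859.873ms (9/4)
6. 2866.242ms @ 15/2 + 859.873ms (9/4)
7. 3726.115ms @ 39/4 + 286.624ms (3/4)
8. 4012.739ms @ 21/2 + 573.248ms (3/2)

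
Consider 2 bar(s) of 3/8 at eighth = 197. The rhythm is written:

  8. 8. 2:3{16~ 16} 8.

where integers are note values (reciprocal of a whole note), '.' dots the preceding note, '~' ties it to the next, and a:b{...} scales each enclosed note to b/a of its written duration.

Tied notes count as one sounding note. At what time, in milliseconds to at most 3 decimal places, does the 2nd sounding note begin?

1. 0.0ms @ 0 + 456.853ms (3/2)
2. 456.853ms @ 3/2 + 456.853ms (3/2)
3. 913.706ms @ 3 + 456.853ms (3/2)
4. 1370.558ms @ 9/2 + 456.853ms (3/2)

note 2 onset = 3/2b = 456.853ms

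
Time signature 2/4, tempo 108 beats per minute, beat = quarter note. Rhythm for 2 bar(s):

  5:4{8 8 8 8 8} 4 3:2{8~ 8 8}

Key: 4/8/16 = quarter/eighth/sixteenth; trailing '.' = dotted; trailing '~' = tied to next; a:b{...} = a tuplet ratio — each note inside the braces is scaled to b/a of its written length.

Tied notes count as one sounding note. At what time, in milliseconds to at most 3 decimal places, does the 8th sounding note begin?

note 8 onset = 11/3b = 2037.037ms

1. 0.0ms @ 0 + 222.222ms (2/5)
2. 222.222ms @ 2/5 + 222.222ms (2/5)
3. 444.444ms @ 4/5 + 222.222ms (2/5)
4. 666.667ms @ 6/5 + 222.222ms (2/5)
5. 888.889ms @ 8/5 + 222.222ms (2/5)
6. 1111.111ms @ 2 + 555.556ms (1)
7. 1666.667ms @ 3 + 370.37ms (2/3)
8. 2037.037ms @ 11/3 + 185.185ms (1/3)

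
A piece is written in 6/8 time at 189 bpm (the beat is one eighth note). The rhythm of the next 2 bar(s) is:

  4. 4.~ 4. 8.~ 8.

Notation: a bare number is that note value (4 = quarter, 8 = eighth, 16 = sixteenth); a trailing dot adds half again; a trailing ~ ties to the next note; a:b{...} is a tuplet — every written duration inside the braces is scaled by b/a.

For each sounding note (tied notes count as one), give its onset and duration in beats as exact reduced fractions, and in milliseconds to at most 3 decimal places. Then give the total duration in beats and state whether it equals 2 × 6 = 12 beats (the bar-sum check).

1) 0.0ms=0b +952.381ms=3b
2) 952.381ms=3b +1904.762ms=6b
3) 2857.143ms=9b +952.381ms=3b
Σ=12b of 12 (189bpm 6/8) — PASS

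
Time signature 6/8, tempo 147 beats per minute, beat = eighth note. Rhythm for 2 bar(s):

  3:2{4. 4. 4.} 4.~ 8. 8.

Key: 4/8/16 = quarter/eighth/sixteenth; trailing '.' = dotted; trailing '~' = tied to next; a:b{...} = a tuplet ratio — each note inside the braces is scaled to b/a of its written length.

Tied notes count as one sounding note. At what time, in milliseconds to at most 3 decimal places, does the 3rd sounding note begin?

note 3 onset = 4b = 1632.653ms

1. 0.0ms @ 0 + 816.327ms (2)
2. 816.327ms @ 2 + 816.327ms (2)
3. 1632.653ms @ 4 + 816.327ms (2)
4. 2448.98ms @ 6 + 1836.735ms (9/2)
5. 4285.714ms @ 21/2 + 612.245ms (3/2)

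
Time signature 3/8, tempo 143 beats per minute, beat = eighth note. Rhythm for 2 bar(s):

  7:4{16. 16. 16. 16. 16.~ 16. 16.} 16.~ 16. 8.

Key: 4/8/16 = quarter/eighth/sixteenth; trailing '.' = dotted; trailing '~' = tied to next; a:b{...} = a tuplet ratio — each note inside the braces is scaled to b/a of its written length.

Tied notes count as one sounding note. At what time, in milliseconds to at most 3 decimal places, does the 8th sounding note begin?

1. 0.0ms @ 0 + 179.82ms (3/7)
2. 179.82ms @ 3/7 + 179.82ms (3/7)
3. 359.64ms @ 6/7 + 179.82ms (3/7)
4. 539.461ms @ 9/7 + 179.82ms (3/7)
5. 719.281ms @ 12/7 + 359.64ms (6/7)
6. 1078.921ms @ 18/7 + 179.82ms (3/7)
7. 1258.741ms @ 3 + 629.371ms (3/2)
8. 1888.112ms @ 9/2 + 629.371ms (3/2)

note 8 onset = 9/2b = 1888.112ms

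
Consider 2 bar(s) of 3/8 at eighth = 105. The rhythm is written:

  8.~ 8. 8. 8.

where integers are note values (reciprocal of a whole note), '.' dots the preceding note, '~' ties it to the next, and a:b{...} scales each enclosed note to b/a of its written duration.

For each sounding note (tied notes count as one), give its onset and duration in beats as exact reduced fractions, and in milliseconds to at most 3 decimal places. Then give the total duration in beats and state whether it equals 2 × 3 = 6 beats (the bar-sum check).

1) 0.0ms=0b +1714.286ms=3b
2) 1714.286ms=3b +857.143ms=3/2b
3) 2571.429ms=9/2b +857.143ms=3/2b
Σ=6b of 6 (105bpm 3/8) — PASS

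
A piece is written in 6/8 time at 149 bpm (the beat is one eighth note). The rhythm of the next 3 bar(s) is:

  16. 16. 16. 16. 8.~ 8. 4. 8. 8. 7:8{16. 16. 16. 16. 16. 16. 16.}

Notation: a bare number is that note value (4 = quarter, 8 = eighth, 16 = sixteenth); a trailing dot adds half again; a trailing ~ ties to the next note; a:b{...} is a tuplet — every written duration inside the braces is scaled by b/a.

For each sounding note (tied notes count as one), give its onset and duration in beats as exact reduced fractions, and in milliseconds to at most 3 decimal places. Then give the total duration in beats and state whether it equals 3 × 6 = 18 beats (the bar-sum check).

1) 0.0ms=0b +302.013ms=3/4b
2) 302.013ms=3/4b +302.013ms=3/4b
3) 604.027ms=3/2b +302.013ms=3/4b
4) 906.04ms=9/4b +302.013ms=3/4b
5) 1208.054ms=3b +1208.054ms=3b
6) 2416.107ms=6b +1208.054ms=3b
7) 3624.161ms=9b +604.027ms=3/2b
8) 4228.188ms=21/2b +604.027ms=3/2b
9) 4832.215ms=12b +345.158ms=6/7b
10) 5177.373ms=90/7b +345.158ms=6/7b
11) 5522.531ms=96/7b +345.158ms=6/7b
12) 5867.689ms=102/7b +345.158ms=6/7b
13) 6212.848ms=108/7b +345.158ms=6/7b
14) 6558.006ms=114/7b +345.158ms=6/7b
15) 6903.164ms=120/7b +345.158ms=6/7b
Σ=18b of 18 (149bpm 6/8) — PASS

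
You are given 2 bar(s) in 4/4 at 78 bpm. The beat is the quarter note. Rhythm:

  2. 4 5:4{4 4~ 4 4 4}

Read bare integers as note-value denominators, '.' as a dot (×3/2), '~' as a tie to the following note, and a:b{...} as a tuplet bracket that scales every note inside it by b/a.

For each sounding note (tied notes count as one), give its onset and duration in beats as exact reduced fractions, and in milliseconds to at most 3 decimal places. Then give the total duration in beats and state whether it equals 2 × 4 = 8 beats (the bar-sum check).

1) 0.0ms=0b +2307.692ms=3b
2) 2307.692ms=3b +769.231ms=1b
3) 3076.923ms=4b +615.385ms=4/5b
4) 3692.308ms=24/5b +1230.769ms=8/5b
5) 4923.077ms=32/5b +615.385ms=4/5b
6) 5538.462ms=36/5b +615.385ms=4/5b
Σ=8b of 8 (78bpm 4/4) — PASS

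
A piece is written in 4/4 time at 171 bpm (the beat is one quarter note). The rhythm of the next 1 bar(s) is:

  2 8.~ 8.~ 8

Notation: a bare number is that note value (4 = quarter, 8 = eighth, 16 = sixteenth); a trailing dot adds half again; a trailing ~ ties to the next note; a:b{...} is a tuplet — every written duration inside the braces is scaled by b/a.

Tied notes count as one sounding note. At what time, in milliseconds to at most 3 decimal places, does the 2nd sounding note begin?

note 2 onset = 2b = 701.754ms

1. 0.0ms @ 0 + 701.754ms (2)
2. 701.754ms @ 2 + 701.754ms (2)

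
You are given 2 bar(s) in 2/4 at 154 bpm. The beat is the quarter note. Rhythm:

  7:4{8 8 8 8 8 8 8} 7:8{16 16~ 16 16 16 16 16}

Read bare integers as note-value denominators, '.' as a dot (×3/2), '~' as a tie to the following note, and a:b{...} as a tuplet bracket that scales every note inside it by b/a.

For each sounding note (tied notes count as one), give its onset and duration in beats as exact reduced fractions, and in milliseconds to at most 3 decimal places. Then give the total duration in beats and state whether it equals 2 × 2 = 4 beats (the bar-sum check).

1) 0.0ms=0b +111.317ms=2/7b
2) 111.317ms=2/7b +111.317ms=2/7b
3) 222.635ms=4/7b +111.317ms=2/7b
4) 333.952ms=6/7b +111.317ms=2/7b
5) 445.269ms=8/7b +111.317ms=2/7b
6) 556.586ms=10/7b +111.317ms=2/7b
7) 667.904ms=12/7b +111.317ms=2/7b
8) 779.221ms=2b +111.317ms=2/7b
9) 890.538ms=16/7b +222.635ms=4/7b
10) 1113.173ms=20/7b +111.317ms=2/7b
11) 1224.49ms=22/7b +111.317ms=2/7b
12) 1335.807ms=24/7b +111.317ms=2/7b
13) 1447.124ms=26/7b +111.317ms=2/7b
Σ=4b of 4 (154bpm 2/4) — PASS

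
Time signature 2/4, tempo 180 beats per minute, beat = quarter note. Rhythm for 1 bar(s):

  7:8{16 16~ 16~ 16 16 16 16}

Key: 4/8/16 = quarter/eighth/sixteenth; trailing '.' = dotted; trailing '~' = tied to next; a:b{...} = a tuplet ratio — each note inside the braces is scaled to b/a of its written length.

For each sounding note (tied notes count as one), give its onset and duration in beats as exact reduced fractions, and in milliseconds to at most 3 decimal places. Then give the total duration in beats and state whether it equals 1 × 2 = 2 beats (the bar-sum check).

1) 0.0ms=0b +95.238ms=2/7b
2) 95.238ms=2/7b +285.714ms=6/7b
3) 380.952ms=8/7b +95.238ms=2/7b
4) 476.19ms=10/7b +95.238ms=2/7b
5) 571.429ms=12/7b +95.238ms=2/7b
Σ=2b of 2 (180bpm 2/4) — PASS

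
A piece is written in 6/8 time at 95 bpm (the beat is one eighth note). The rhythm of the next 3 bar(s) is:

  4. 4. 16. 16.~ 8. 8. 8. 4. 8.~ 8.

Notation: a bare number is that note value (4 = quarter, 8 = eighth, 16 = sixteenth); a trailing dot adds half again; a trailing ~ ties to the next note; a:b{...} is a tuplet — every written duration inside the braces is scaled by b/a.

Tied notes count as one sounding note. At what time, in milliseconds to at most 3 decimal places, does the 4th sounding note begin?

1. 0.0ms @ 0 + 1894.737ms (3)
2. 1894.737ms @ 3 + 1894.737ms (3)
3. 3789.474ms @ 6 + 473.684ms (3/4)
4. 4263.158ms @ 27/4 + 1421.053ms (9/4)
5. 5684.211ms @ 9 + 947.368ms (3/2)
6. 6631.579ms @ 21/2 + 947.368ms (3/2)
7. 7578.947ms @ 12 + 1894.737ms (3)
8. 9473.684ms @ 15 + 1894.737ms (3)

note 4 onset = 27/4b = 4263.158ms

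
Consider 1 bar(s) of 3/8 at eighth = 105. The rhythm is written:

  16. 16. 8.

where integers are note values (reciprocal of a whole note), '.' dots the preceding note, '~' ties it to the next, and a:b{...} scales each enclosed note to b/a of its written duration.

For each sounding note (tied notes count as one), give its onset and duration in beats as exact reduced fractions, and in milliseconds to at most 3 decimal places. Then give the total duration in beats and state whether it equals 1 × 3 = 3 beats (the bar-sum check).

1) 0.0ms=0b +428.571ms=3/4b
2) 428.571ms=3/4b +428.571ms=3/4b
3) 857.143ms=3/2b +857.143ms=3/2b
Σ=3b of 3 (105bpm 3/8) — PASS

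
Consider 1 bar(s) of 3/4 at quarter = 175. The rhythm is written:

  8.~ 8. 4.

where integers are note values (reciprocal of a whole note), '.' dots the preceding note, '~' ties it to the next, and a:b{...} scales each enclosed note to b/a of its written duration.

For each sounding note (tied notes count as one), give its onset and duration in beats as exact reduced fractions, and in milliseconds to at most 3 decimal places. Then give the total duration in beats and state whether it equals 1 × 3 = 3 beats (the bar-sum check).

1) 0.0ms=0b +514.286ms=3/2b
2) 514.286ms=3/2b +514.286ms=3/2b
Σ=3b of 3 (175bpm 3/4) — PASS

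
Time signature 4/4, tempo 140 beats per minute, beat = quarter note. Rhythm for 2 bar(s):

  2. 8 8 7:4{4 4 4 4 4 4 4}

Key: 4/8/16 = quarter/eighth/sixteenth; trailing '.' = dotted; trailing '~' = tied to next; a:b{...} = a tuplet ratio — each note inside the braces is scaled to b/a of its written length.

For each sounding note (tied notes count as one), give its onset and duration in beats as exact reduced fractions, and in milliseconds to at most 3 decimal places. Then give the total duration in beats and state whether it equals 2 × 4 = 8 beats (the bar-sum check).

1) 0.0ms=0b +1285.714ms=3b
2) 1285.714ms=3b +214.286ms=1/2b
3) 1500.0ms=7/2b +214.286ms=1/2b
4) 1714.286ms=4b +244.898ms=4/7b
5) 1959.184ms=32/7b +244.898ms=4/7b
6) 2204.082ms=36/7b +244.898ms=4/7b
7) 2448.98ms=40/7b +244.898ms=4/7b
8) 2693.878ms=44/7b +244.898ms=4/7b
9) 2938.776ms=48/7b +244.898ms=4/7b
10) 3183.673ms=52/7b +244.898ms=4/7b
Σ=8b of 8 (140bpm 4/4) — PASS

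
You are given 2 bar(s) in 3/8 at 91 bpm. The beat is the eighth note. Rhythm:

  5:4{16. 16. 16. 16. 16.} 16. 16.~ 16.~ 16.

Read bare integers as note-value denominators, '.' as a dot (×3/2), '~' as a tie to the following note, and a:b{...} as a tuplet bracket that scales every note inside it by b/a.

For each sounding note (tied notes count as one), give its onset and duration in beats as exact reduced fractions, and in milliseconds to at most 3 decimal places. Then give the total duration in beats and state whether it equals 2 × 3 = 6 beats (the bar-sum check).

1) 0.0ms=0b +395.604ms=3/5b
2) 395.604ms=3/5b +395.604ms=3/5b
3) 791.209ms=6/5b +395.604ms=3/5b
4) 1186.813ms=9/5b +395.604ms=3/5b
5) 1582.418ms=12/5b +395.604ms=3/5b
6) 1978.022ms=3b +494.505ms=3/4b
7) 2472.527ms=15/4b +1483.516ms=9/4b
Σ=6b of 6 (91bpm 3/8) — PASS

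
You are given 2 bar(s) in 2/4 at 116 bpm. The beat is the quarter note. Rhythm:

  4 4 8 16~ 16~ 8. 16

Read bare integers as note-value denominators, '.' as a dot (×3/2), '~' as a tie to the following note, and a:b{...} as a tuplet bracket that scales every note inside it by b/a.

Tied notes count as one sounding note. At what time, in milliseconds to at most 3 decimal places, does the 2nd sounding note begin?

1. 0.0ms @ 0 + 517.241ms (1)
2. 517.241ms @ 1 + 517.241ms (1)
3. 1034.483ms @ 2 + 258.621ms (1/2)
4. 1293.103ms @ 5/2 + 646.552ms (5/4)
5. 1939.655ms @ 15/4 + 129.31ms (1/4)

note 2 onset = 1b = 517.241ms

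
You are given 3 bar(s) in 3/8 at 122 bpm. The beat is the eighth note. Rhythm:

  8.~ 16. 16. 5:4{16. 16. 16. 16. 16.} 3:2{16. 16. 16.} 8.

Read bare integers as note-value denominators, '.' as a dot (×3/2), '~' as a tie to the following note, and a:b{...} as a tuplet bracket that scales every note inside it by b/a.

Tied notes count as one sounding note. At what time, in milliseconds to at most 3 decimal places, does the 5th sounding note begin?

note 5 onset = 21/5b = 2065.574ms

1. 0.0ms @ 0 + 1106.557ms (9/4)
2. 1106.557ms @ 9/4 + 368.852ms (3/4)
3. 1475.41ms @ 3 + 295.082ms (3/5)
4. 1770.492ms @ 18/5 + 295.082ms (3/5)
5. 2065.574ms @ 21/5 + 295.082ms (3/5)
6. 2360.656ms @ 24/5 + 295.082ms (3/5)
7. 2655.738ms @ 27/5 + 295.082ms (3/5)
8. 2950.82ms @ 6 + 245.902ms (1/2)
9. 3196.721ms @ 13/2 + 245.902ms (1/2)
10. 3442.623ms @ 7 + 245.902ms (1/2)
11. 3688.525ms @ 15/2 + 737.705ms (3/2)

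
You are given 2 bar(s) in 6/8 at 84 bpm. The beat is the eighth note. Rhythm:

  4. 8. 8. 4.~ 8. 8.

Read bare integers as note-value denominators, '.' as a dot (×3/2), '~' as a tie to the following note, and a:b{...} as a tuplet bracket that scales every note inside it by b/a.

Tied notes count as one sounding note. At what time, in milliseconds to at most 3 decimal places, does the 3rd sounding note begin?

note 3 onset = 9/2b = 3214.286ms

1. 0.0ms @ 0 + 2142.857ms (3)
2. 2142.857ms @ 3 + 1071.429ms (3/2)
3. 3214.286ms @ 9/2 + 1071.429ms (3/2)
4. 4285.714ms @ 6 + 3214.286ms (9/2)
5. 7500.0ms @ 21/2 + 1071.429ms (3/2)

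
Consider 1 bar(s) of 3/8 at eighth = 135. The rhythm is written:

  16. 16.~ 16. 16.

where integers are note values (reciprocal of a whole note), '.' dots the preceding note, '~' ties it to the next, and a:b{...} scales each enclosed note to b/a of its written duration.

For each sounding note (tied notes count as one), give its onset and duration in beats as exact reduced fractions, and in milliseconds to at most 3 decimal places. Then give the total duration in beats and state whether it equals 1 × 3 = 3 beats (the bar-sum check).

1) 0.0ms=0b +333.333ms=3/4b
2) 333.333ms=3/4b +666.667ms=3/2b
3) 1000.0ms=9/4b +333.333ms=3/4b
Σ=3b of 3 (135bpm 3/8) — PASS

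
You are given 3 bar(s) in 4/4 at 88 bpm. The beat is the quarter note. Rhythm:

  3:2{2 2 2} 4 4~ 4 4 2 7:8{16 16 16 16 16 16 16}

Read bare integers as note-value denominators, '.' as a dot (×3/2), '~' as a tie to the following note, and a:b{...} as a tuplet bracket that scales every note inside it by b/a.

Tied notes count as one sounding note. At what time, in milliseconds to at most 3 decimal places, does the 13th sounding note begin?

note 13 onset = 80/7b = 7792.208ms

1. 0.0ms @ 0 + 909.091ms (4/3)
2. 909.091ms @ 4/3 + 909.091ms (4/3)
3. 1818.182ms @ 8/3 + 909.091ms (4/3)
4. 2727.273ms @ 4 + 681.818ms (1)
5. 3409.091ms @ 5 + 1363.636ms (2)
6. 4772.727ms @ 7 + 681.818ms (1)
7. 5454.545ms @ 8 + 1363.636ms (2)
8. 6818.182ms @ 10 + 194.805ms (2/7)
9. 7012.987ms @ 72/7 + 194.805ms (2/7)
10. 7207.792ms @ 74/7 + 194.805ms (2/7)
11. 7402.597ms @ 76/7 + 194.805ms (2/7)
12. 7597.403ms @ 78/7 + 194.805ms (2/7)
13. 7792.208ms @ 80/7 + 194.805ms (2/7)
14. 7987.013ms @ 82/7 + 194.805ms (2/7)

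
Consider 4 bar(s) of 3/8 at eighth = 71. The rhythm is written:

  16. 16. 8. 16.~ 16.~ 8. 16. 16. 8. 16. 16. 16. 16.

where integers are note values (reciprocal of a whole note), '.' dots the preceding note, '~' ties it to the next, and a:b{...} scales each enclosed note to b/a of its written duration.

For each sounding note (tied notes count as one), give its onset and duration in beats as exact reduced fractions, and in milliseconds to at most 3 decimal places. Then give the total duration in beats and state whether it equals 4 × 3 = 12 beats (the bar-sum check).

1) 0.0ms=0b +633.803ms=3/4b
2) 633.803ms=3/4b +633.803ms=3/4b
3) 1267.606ms=3/2b +1267.606ms=3/2b
4) 2535.211ms=3b +2535.211ms=3b
5) 5070.423ms=6b +633.803ms=3/4b
6) 5704.225ms=27/4b +633.803ms=3/4b
7) 6338.028ms=15/2b +1267.606ms=3/2b
8) 7605.634ms=9b +633.803ms=3/4b
9) 8239.437ms=39/4b +633.803ms=3/4b
10) 8873.239ms=21/2b +633.803ms=3/4b
11) 9507.042ms=45/4b +633.803ms=3/4b
Σ=12b of 12 (71bpm 3/8) — PASS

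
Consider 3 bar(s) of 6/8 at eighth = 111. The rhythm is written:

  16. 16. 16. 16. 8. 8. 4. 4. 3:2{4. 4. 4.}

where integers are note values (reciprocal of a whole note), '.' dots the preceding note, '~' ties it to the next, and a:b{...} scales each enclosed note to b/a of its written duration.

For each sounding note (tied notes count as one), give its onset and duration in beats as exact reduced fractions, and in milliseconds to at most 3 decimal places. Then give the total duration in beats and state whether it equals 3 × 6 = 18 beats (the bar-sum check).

1) 0.0ms=0b +405.405ms=3/4b
2) 405.405ms=3/4b +405.405ms=3/4b
3) 810.811ms=3/2b +405.405ms=3/4b
4) 1216.216ms=9/4b +405.405ms=3/4b
5) 1621.622ms=3b +810.811ms=3/2b
6) 2432.432ms=9/2b +810.811ms=3/2b
7) 3243.243ms=6b +1621.622ms=3b
8) 4864.865ms=9b +1621.622ms=3b
9) 6486.486ms=12b +1081.081ms=2b
10) 7567.568ms=14b +1081.081ms=2b
11) 8648.649ms=16b +1081.081ms=2b
Σ=18b of 18 (111bpm 6/8) — PASS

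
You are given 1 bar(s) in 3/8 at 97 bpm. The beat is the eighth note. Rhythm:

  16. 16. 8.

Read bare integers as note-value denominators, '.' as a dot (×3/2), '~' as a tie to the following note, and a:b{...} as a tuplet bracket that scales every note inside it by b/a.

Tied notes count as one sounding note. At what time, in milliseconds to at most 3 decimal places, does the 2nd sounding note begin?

note 2 onset = 3/4b = 463.918ms

1. 0.0ms @ 0 + 463.918ms (3/4)
2. 463.918ms @ 3/4 + 463.918ms (3/4)
3. 927.835ms @ 3/2 + 927.835ms (3/2)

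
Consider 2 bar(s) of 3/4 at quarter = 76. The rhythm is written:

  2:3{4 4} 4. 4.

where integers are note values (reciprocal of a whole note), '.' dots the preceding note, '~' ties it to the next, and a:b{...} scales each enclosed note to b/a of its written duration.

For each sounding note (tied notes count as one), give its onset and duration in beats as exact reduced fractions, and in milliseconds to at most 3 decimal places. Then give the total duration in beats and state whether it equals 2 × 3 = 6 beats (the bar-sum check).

1) 0.0ms=0b +1184.211ms=3/2b
2) 1184.211ms=3/2b +1184.211ms=3/2b
3) 2368.421ms=3b +1184.211ms=3/2b
4) 3552.632ms=9/2b +1184.211ms=3/2b
Σ=6b of 6 (76bpm 3/4) — PASS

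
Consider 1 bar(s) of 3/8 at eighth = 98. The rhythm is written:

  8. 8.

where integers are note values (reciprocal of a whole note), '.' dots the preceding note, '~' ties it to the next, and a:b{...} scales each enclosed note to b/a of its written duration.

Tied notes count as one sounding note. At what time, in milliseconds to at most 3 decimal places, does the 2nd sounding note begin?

note 2 onset = 3/2b = 918.367ms

1. 0.0ms @ 0 + 918.367ms (3/2)
2. 918.367ms @ 3/2 + 918.367ms (3/2)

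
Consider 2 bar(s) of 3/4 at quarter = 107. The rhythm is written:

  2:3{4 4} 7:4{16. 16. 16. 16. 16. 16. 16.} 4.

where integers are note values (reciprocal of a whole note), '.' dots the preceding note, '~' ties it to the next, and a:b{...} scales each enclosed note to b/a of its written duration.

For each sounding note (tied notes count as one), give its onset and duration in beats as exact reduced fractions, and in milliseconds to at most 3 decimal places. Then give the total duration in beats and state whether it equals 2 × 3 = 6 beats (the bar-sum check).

1) 0.0ms=0b +841.121ms=3/2b
2) 841.121ms=3/2b +841.121ms=3/2b
3) 1682.243ms=3b +120.16ms=3/14b
4) 1802.403ms=45/14b +120.16ms=3/14b
5) 1922.563ms=24/7b +120.16ms=3/14b
6) 2042.724ms=51/14b +120.16ms=3/14b
7) 2162.884ms=27/7b +120.16ms=3/14b
8) 2283.044ms=57/14b +120.16ms=3/14b
9) 2403.204ms=30/7b +120.16ms=3/14b
10) 2523.364ms=9/2b +841.121ms=3/2b
Σ=6b of 6 (107bpm 3/4) — PASS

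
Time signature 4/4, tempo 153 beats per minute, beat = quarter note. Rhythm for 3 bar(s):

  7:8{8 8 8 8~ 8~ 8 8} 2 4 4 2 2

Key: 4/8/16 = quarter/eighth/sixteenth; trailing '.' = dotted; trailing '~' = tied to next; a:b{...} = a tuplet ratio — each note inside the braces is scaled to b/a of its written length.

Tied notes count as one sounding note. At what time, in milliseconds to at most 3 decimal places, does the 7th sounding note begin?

1. 0.0ms @ 0 + 224.09ms (4/7)
2. 224.09ms @ 4/7 + 224.09ms (4/7)
3. 448.179ms @ 8/7 + 224.09ms (4/7)
4. 672.269ms @ 12/7 + 672.269ms (12/7)
5. 1344.538ms @ 24/7 + 224.09ms (4/7)
6. 1568.627ms @ 4 + 784.314ms (2)
7. 2352.941ms @ 6 + 392.157ms (1)
8. 2745.098ms @ 7 + 392.157ms (1)
9. 3137.255ms @ 8 + 784.314ms (2)
10. 3921.569ms @ 10 + 784.314ms (2)

note 7 onset = 6b = 2352.941ms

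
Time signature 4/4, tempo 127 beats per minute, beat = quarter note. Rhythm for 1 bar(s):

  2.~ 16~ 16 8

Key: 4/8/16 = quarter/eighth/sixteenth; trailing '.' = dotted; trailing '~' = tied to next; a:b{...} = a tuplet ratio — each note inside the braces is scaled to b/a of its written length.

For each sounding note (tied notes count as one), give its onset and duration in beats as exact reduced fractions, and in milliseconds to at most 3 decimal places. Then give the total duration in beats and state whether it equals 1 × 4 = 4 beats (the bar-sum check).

1) 0.0ms=0b +1653.543ms=7/2b
2) 1653.543ms=7/2b +236.22ms=1/2b
Σ=4b of 4 (127bpm 4/4) — PASS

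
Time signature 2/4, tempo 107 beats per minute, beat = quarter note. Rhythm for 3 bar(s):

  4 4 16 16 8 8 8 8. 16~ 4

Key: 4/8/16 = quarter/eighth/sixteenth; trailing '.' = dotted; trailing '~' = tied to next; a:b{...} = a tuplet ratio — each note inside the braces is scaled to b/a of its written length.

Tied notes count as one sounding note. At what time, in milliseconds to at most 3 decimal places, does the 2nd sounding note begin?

note 2 onset = 1b = 560.748ms

1. 0.0ms @ 0 + 560.748ms (1)
2. 560.748ms @ 1 + 560.748ms (1)
3. 1121.495ms @ 2 + 140.187ms (1/4)
4. 1261.682ms @ 9/4 + 140.187ms (1/4)
5. 1401.869ms @ 5/2 + 280.374ms (1/2)
6. 1682.243ms @ 3 + 280.374ms (1/2)
7. 1962.617ms @ 7/2 + 280.374ms (1/2)
8. 2242.991ms @ 4 + 420.561ms (3/4)
9. 2663.551ms @ 19/4 + 700.935ms (5/4)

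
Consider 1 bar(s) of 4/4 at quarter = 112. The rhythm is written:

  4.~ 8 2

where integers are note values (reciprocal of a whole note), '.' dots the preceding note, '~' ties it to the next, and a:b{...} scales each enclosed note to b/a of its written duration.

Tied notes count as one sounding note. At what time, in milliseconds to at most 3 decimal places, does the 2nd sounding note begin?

note 2 onset = 2b = 1071.429ms

1. 0.0ms @ 0 + 1071.429ms (2)
2. 1071.429ms @ 2 + 1071.429ms (2)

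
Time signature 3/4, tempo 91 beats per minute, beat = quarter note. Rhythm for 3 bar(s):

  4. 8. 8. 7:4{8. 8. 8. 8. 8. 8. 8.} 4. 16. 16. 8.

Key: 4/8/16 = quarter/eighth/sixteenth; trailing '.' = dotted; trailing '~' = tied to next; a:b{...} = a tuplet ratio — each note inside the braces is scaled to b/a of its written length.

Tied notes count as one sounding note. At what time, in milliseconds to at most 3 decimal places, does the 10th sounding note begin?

note 10 onset = 39/7b = 3673.469ms

1. 0.0ms @ 0 + 989.011ms (3/2)
2. 989.011ms @ 3/2 + 494.505ms (3/4)
3. 1483.516ms @ 9/4 + 494.505ms (3/4)
4. 1978.022ms @ 3 + 282.575ms (3/7)
5. 2260.597ms @ 24/7 + 282.575ms (3/7)
6. 2543.171ms @ 27/7 + 282.575ms (3/7)
7. 2825.746ms @ 30/7 + 282.575ms (3/7)
8. 3108.32ms @ 33/7 + 282.575ms (3/7)
9. 3390.895ms @ 36/7 + 282.575ms (3/7)
10. 3673.469ms @ 39/7 + 282.575ms (3/7)
11. 3956.044ms @ 6 + 989.011ms (3/2)
12. 4945.055ms @ 15/2 + 247.253ms (3/8)
13. 5192.308ms @ 63/8 + 247.253ms (3/8)
14. 5439.56ms @ 33/4 + 494.505ms (3/4)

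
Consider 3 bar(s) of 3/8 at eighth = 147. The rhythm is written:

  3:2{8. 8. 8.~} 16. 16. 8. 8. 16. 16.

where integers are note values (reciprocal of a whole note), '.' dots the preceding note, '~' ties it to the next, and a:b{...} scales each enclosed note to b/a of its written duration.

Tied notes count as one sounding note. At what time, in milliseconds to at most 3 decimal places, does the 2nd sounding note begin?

note 2 onset = 1b = 408.163ms

1. 0.0ms @ 0 + 408.163ms (1)
2. 408.163ms @ 1 + 408.163ms (1)
3. 816.327ms @ 2 + 714.286ms (7/4)
4. 1530.612ms @ 15/4 + 306.122ms (3/4)
5. 1836.735ms @ 9/2 + 612.245ms (3/2)
6. 2448.98ms @ 6 + 612.245ms (3/2)
7. 3061.224ms @ 15/2 + 306.122ms (3/4)
8. 3367.347ms @ 33/4 + 306.122ms (3/4)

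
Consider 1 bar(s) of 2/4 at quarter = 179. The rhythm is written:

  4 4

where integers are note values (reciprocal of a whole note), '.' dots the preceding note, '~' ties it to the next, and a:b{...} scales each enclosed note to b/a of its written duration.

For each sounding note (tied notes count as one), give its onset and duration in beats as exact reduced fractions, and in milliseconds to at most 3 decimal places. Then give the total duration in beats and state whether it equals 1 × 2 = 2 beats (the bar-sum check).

1) 0.0ms=0b +335.196ms=1b
2) 335.196ms=1b +335.196ms=1b
Σ=2b of 2 (179bpm 2/4) — PASS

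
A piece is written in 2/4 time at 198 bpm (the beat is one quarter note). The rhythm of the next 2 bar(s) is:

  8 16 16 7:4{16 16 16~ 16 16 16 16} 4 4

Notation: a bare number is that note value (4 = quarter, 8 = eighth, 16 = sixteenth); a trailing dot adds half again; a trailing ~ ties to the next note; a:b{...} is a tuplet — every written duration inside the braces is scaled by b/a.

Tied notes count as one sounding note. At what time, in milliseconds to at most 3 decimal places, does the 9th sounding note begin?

1. 0.0ms @ 0 + 151.515ms (1/2)
2. 151.515ms @ 1/2 + 75.758ms (1/4)
3. 227.273ms @ 3/4 + 75.758ms (1/4)
4. 303.03ms @ 1 + 43.29ms (1/7)
5. 346.32ms @ 8/7 + 43.29ms (1/7)
6. 389.61ms @ 9/7 + 86.58ms (2/7)
7. 476.19ms @ 11/7 + 43.29ms (1/7)
8. 519.481ms @ 12/7 + 43.29ms (1/7)
9. 562.771ms @ 13/7 + 43.29ms (1/7)
10. 606.061ms @ 2 + 303.03ms (1)
11. 909.091ms @ 3 + 303.03ms (1)

note 9 onset = 13/7b = 562.771ms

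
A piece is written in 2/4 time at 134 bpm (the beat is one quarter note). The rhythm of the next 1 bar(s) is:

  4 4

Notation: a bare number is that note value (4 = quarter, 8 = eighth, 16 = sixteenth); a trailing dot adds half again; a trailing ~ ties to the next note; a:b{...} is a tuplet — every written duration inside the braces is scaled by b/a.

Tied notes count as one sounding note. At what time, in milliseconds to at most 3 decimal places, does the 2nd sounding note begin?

1. 0.0ms @ 0 + 447.761ms (1)
2. 447.761ms @ 1 + 447.761ms (1)

note 2 onset = 1b = 447.761ms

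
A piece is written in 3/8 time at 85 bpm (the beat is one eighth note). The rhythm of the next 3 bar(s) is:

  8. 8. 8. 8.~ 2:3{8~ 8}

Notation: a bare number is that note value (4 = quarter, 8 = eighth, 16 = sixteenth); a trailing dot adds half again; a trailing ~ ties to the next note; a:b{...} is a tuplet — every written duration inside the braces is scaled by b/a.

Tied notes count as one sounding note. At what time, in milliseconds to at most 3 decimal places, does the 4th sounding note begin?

1. 0.0ms @ 0 + 1058.824ms (3/2)
2. 1058.824ms @ 3/2 + 1058.824ms (3/2)
3. 2117.647ms @ 3 + 1058.824ms (3/2)
4. 3176.471ms @ 9/2 + 3176.471ms (9/2)

note 4 onset = 9/2b = 3176.471ms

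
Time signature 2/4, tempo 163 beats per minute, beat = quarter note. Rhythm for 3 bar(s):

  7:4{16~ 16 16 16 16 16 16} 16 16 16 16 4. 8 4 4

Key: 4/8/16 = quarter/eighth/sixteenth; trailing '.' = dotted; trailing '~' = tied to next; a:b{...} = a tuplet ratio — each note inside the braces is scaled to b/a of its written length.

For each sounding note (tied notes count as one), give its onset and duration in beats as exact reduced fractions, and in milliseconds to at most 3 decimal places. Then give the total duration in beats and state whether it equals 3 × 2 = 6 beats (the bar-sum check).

1) 0.0ms=0b +105.171ms=2/7b
2) 105.171ms=2/7b +52.585ms=1/7b
3) 157.756ms=3/7b +52.585ms=1/7b
4) 210.342ms=4/7b +52.585ms=1/7b
5) 262.927ms=5/7b +52.585ms=1/7b
6) 315.513ms=6/7b +52.585ms=1/7b
7) 368.098ms=1b +92.025ms=1/4b
8) 460.123ms=5/4b +92.025ms=1/4b
9) 552.147ms=3/2b +92.025ms=1/4b
10) 644.172ms=7/4b +92.025ms=1/4b
11) 736.196ms=2b +552.147ms=3/2b
12) 1288.344ms=7/2b +184.049ms=1/2b
13) 1472.393ms=4b +368.098ms=1b
14) 1840.491ms=5b +368.098ms=1b
Σ=6b of 6 (163bpm 2/4) — PASS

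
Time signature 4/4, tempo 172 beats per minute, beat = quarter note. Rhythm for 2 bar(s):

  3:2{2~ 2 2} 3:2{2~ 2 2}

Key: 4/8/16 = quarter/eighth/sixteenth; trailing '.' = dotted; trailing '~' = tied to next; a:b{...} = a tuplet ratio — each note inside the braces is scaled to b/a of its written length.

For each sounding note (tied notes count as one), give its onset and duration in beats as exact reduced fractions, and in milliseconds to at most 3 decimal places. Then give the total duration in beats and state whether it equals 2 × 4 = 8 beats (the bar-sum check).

1) 0.0ms=0b +930.233ms=8/3b
2) 930.233ms=8/3b +465.116ms=4/3b
3) 1395.349ms=4b +930.233ms=8/3b
4) 2325.581ms=20/3b +465.116ms=4/3b
Σ=8b of 8 (172bpm 4/4) — PASS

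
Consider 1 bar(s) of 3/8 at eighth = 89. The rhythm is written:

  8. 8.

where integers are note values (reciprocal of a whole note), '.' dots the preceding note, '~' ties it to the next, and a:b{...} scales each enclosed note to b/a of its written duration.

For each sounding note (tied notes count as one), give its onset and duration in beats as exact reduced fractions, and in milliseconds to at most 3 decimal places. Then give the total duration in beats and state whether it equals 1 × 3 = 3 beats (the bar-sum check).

1) 0.0ms=0b +1011.236ms=3/2b
2) 1011.236ms=3/2b +1011.236ms=3/2b
Σ=3b of 3 (89bpm 3/8) — PASS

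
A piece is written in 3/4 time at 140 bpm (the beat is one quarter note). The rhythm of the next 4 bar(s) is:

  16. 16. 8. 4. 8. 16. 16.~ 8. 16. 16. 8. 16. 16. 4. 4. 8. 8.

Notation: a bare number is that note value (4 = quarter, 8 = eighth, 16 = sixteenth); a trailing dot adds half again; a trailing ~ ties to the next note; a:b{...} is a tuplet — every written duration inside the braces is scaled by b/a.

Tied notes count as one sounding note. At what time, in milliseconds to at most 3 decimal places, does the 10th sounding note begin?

1. 0.0ms @ 0 + 160.714ms (3/8)
2. 160.714ms @ 3/8 + 160.714ms (3/8)
3. 321.429ms @ 3/4 + 321.429ms (3/4)
4. 642.857ms @ 3/2 + 642.857ms (3/2)
5. 1285.714ms @ 3 + 321.429ms (3/4)
6. 1607.143ms @ 15/4 + 160.714ms (3/8)
7. 1767.857ms @ 33/8 + 482.143ms (9/8)
8. 2250.0ms @ 21/4 + 160.714ms (3/8)
9. 2410.714ms @ 45/8 + 160.714ms (3/8)
10. 2571.429ms @ 6 + 321.429ms (3/4)
11. 2892.857ms @ 27/4 + 160.714ms (3/8)
12. 3053.571ms @ 57/8 + 160.714ms (3/8)
13. 3214.286ms @ 15/2 + 642.857ms (3/2)
14. 3857.143ms @ 9 + 642.857ms (3/2)
15. 4500.0ms @ 21/2 + 321.429ms (3/4)
16. 4821.429ms @ 45/4 + 321.429ms (3/4)

note 10 onset = 6b = 2571.429ms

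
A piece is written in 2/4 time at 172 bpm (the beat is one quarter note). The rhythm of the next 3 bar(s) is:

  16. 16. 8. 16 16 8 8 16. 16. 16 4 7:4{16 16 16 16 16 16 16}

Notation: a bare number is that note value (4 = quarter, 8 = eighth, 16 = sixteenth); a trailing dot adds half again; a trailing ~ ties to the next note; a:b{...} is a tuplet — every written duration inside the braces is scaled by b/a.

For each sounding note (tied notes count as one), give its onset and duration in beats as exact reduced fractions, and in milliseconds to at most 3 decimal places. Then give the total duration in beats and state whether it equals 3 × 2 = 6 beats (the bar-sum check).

1) 0.0ms=0b +130.814ms=3/8b
2) 130.814ms=3/8b +130.814ms=3/8b
3) 261.628ms=3/4b +261.628ms=3/4b
4) 523.256ms=3/2b +87.209ms=1/4b
5) 610.465ms=7/4b +87.209ms=1/4b
6) 697.674ms=2b +174.419ms=1/2b
7) 872.093ms=5/2b +174.419ms=1/2b
8) 1046.512ms=3b +130.814ms=3/8b
9) 1177.326ms=27/8b +130.814ms=3/8b
10) 1308.14ms=15/4b +87.209ms=1/4b
11) 1395.349ms=4b +348.837ms=1b
12) 1744.186ms=5b +49.834ms=1/7b
13) 1794.02ms=36/7b +49.834ms=1/7b
14) 1843.854ms=37/7b +49.834ms=1/7b
15) 1893.688ms=38/7b +49.834ms=1/7b
16) 1943.522ms=39/7b +49.834ms=1/7b
17) 1993.355ms=40/7b +49.834ms=1/7b
18) 2043.189ms=41/7b +49.834ms=1/7b
Σ=6b of 6 (172bpm 2/4) — PASS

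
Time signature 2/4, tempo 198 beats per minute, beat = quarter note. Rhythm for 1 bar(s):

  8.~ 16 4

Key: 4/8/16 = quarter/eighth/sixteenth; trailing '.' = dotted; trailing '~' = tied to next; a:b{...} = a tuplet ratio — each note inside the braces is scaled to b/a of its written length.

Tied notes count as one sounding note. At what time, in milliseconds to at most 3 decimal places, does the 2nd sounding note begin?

1. 0.0ms @ 0 + 303.03ms (1)
2. 303.03ms @ 1 + 303.03ms (1)

note 2 onset = 1b = 303.03ms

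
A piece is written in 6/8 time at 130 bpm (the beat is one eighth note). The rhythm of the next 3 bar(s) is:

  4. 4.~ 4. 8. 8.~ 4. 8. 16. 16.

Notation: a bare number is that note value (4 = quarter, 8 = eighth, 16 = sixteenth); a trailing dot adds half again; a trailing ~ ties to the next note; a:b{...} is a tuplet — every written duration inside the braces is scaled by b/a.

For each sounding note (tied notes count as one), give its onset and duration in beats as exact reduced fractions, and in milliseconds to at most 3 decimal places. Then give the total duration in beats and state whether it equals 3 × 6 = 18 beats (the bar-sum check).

1) 0.0ms=0b +1384.615ms=3b
2) 1384.615ms=3b +2769.231ms=6b
3) 4153.846ms=9b +692.308ms=3/2b
4) 4846.154ms=21/2b +2076.923ms=9/2b
5) 6923.077ms=15b +692.308ms=3/2b
6) 7615.385ms=33/2b +346.154ms=3/4b
7) 7961.538ms=69/4b +346.154ms=3/4b
Σ=18b of 18 (130bpm 6/8) — PASS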